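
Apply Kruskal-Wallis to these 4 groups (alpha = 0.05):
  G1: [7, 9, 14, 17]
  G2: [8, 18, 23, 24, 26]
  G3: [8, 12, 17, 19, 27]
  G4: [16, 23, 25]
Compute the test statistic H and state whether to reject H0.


Step 1: Combine all N = 17 observations and assign midranks.
sorted (value, group, rank): (7,G1,1), (8,G2,2.5), (8,G3,2.5), (9,G1,4), (12,G3,5), (14,G1,6), (16,G4,7), (17,G1,8.5), (17,G3,8.5), (18,G2,10), (19,G3,11), (23,G2,12.5), (23,G4,12.5), (24,G2,14), (25,G4,15), (26,G2,16), (27,G3,17)
Step 2: Sum ranks within each group.
R_1 = 19.5 (n_1 = 4)
R_2 = 55 (n_2 = 5)
R_3 = 44 (n_3 = 5)
R_4 = 34.5 (n_4 = 3)
Step 3: H = 12/(N(N+1)) * sum(R_i^2/n_i) - 3(N+1)
     = 12/(17*18) * (19.5^2/4 + 55^2/5 + 44^2/5 + 34.5^2/3) - 3*18
     = 0.039216 * 1484.01 - 54
     = 4.196569.
Step 4: Ties present; correction factor C = 1 - 18/(17^3 - 17) = 0.996324. Corrected H = 4.196569 / 0.996324 = 4.212054.
Step 5: Under H0, H ~ chi^2(3); p-value = 0.239458.
Step 6: alpha = 0.05. fail to reject H0.

H = 4.2121, df = 3, p = 0.239458, fail to reject H0.


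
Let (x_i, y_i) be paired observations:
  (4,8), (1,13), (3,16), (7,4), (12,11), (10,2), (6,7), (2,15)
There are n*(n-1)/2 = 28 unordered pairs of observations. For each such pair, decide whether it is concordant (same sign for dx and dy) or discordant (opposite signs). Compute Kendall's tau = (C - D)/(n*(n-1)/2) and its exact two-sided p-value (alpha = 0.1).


Step 1: Enumerate the 28 unordered pairs (i,j) with i<j and classify each by sign(x_j-x_i) * sign(y_j-y_i).
  (1,2):dx=-3,dy=+5->D; (1,3):dx=-1,dy=+8->D; (1,4):dx=+3,dy=-4->D; (1,5):dx=+8,dy=+3->C
  (1,6):dx=+6,dy=-6->D; (1,7):dx=+2,dy=-1->D; (1,8):dx=-2,dy=+7->D; (2,3):dx=+2,dy=+3->C
  (2,4):dx=+6,dy=-9->D; (2,5):dx=+11,dy=-2->D; (2,6):dx=+9,dy=-11->D; (2,7):dx=+5,dy=-6->D
  (2,8):dx=+1,dy=+2->C; (3,4):dx=+4,dy=-12->D; (3,5):dx=+9,dy=-5->D; (3,6):dx=+7,dy=-14->D
  (3,7):dx=+3,dy=-9->D; (3,8):dx=-1,dy=-1->C; (4,5):dx=+5,dy=+7->C; (4,6):dx=+3,dy=-2->D
  (4,7):dx=-1,dy=+3->D; (4,8):dx=-5,dy=+11->D; (5,6):dx=-2,dy=-9->C; (5,7):dx=-6,dy=-4->C
  (5,8):dx=-10,dy=+4->D; (6,7):dx=-4,dy=+5->D; (6,8):dx=-8,dy=+13->D; (7,8):dx=-4,dy=+8->D
Step 2: C = 7, D = 21, total pairs = 28.
Step 3: tau = (C - D)/(n(n-1)/2) = (7 - 21)/28 = -0.500000.
Step 4: Exact two-sided p-value (enumerate n! = 40320 permutations of y under H0): p = 0.108681.
Step 5: alpha = 0.1. fail to reject H0.

tau_b = -0.5000 (C=7, D=21), p = 0.108681, fail to reject H0.


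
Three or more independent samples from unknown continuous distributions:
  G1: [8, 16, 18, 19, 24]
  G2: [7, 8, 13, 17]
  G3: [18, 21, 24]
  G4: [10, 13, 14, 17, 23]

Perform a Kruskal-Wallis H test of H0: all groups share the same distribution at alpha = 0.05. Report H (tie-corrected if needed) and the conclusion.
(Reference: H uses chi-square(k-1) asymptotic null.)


Step 1: Combine all N = 17 observations and assign midranks.
sorted (value, group, rank): (7,G2,1), (8,G1,2.5), (8,G2,2.5), (10,G4,4), (13,G2,5.5), (13,G4,5.5), (14,G4,7), (16,G1,8), (17,G2,9.5), (17,G4,9.5), (18,G1,11.5), (18,G3,11.5), (19,G1,13), (21,G3,14), (23,G4,15), (24,G1,16.5), (24,G3,16.5)
Step 2: Sum ranks within each group.
R_1 = 51.5 (n_1 = 5)
R_2 = 18.5 (n_2 = 4)
R_3 = 42 (n_3 = 3)
R_4 = 41 (n_4 = 5)
Step 3: H = 12/(N(N+1)) * sum(R_i^2/n_i) - 3(N+1)
     = 12/(17*18) * (51.5^2/5 + 18.5^2/4 + 42^2/3 + 41^2/5) - 3*18
     = 0.039216 * 1540.21 - 54
     = 6.400490.
Step 4: Ties present; correction factor C = 1 - 30/(17^3 - 17) = 0.993873. Corrected H = 6.400490 / 0.993873 = 6.439951.
Step 5: Under H0, H ~ chi^2(3); p-value = 0.092061.
Step 6: alpha = 0.05. fail to reject H0.

H = 6.4400, df = 3, p = 0.092061, fail to reject H0.


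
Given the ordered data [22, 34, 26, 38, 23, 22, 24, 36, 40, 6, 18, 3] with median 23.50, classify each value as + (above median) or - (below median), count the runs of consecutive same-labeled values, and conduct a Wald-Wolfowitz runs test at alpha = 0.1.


Step 1: Compute median = 23.50; label A = above, B = below.
Labels in order: BAAABBAAABBB  (n_A = 6, n_B = 6)
Step 2: Count runs R = 5.
Step 3: Under H0 (random ordering), E[R] = 2*n_A*n_B/(n_A+n_B) + 1 = 2*6*6/12 + 1 = 7.0000.
        Var[R] = 2*n_A*n_B*(2*n_A*n_B - n_A - n_B) / ((n_A+n_B)^2 * (n_A+n_B-1)) = 4320/1584 = 2.7273.
        SD[R] = 1.6514.
Step 4: Continuity-corrected z = (R + 0.5 - E[R]) / SD[R] = (5 + 0.5 - 7.0000) / 1.6514 = -0.9083.
Step 5: Two-sided p-value via normal approximation = 2*(1 - Phi(|z|)) = 0.363722.
Step 6: alpha = 0.1. fail to reject H0.

R = 5, z = -0.9083, p = 0.363722, fail to reject H0.


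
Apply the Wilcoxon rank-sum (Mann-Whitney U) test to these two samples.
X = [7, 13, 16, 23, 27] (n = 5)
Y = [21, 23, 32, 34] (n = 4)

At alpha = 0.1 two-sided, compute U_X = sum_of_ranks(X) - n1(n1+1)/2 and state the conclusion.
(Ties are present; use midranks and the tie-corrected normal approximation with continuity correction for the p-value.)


Step 1: Combine and sort all 9 observations; assign midranks.
sorted (value, group): (7,X), (13,X), (16,X), (21,Y), (23,X), (23,Y), (27,X), (32,Y), (34,Y)
ranks: 7->1, 13->2, 16->3, 21->4, 23->5.5, 23->5.5, 27->7, 32->8, 34->9
Step 2: Rank sum for X: R1 = 1 + 2 + 3 + 5.5 + 7 = 18.5.
Step 3: U_X = R1 - n1(n1+1)/2 = 18.5 - 5*6/2 = 18.5 - 15 = 3.5.
       U_Y = n1*n2 - U_X = 20 - 3.5 = 16.5.
Step 4: Ties are present, so use the tie-corrected normal approximation (with continuity correction) for the p-value.
Step 5: p-value = 0.139983; compare to alpha = 0.1. fail to reject H0.

U_X = 3.5, p = 0.139983, fail to reject H0 at alpha = 0.1.


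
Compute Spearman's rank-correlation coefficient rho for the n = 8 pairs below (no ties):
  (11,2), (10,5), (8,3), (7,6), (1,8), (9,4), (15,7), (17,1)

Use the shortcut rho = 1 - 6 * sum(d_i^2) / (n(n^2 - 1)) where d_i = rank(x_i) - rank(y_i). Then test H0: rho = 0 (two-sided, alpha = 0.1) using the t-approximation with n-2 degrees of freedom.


Step 1: Rank x and y separately (midranks; no ties here).
rank(x): 11->6, 10->5, 8->3, 7->2, 1->1, 9->4, 15->7, 17->8
rank(y): 2->2, 5->5, 3->3, 6->6, 8->8, 4->4, 7->7, 1->1
Step 2: d_i = R_x(i) - R_y(i); compute d_i^2.
  (6-2)^2=16, (5-5)^2=0, (3-3)^2=0, (2-6)^2=16, (1-8)^2=49, (4-4)^2=0, (7-7)^2=0, (8-1)^2=49
sum(d^2) = 130.
Step 3: rho = 1 - 6*130 / (8*(8^2 - 1)) = 1 - 780/504 = -0.547619.
Step 4: Under H0, t = rho * sqrt((n-2)/(1-rho^2)) = -1.6031 ~ t(6).
Step 5: Two-sided p-value from the t-distribution with 6 df = 0.160026.
Step 6: alpha = 0.1. fail to reject H0.

rho = -0.5476, p = 0.160026, fail to reject H0 at alpha = 0.1.


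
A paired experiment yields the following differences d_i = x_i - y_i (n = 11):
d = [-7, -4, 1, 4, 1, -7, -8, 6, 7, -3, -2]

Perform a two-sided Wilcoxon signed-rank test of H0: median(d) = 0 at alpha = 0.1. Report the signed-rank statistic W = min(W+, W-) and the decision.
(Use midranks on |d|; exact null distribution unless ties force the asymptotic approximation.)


Step 1: Drop any zero differences (none here) and take |d_i|.
|d| = [7, 4, 1, 4, 1, 7, 8, 6, 7, 3, 2]
Step 2: Midrank |d_i| (ties get averaged ranks).
ranks: |7|->9, |4|->5.5, |1|->1.5, |4|->5.5, |1|->1.5, |7|->9, |8|->11, |6|->7, |7|->9, |3|->4, |2|->3
Step 3: Attach original signs; sum ranks with positive sign and with negative sign.
W+ = 1.5 + 5.5 + 1.5 + 7 + 9 = 24.5
W- = 9 + 5.5 + 9 + 11 + 4 + 3 = 41.5
(Check: W+ + W- = 66 should equal n(n+1)/2 = 66.)
Step 4: Test statistic W = min(W+, W-) = 24.5.
Step 5: Ties in |d|, so use the tie-corrected normal approximation.
        E[W] = n(n+1)/4 = 11*12/4 = 33.
        Tie groups: |d|=1 (t=2), |d|=4 (t=2), |d|=7 (t=3); sum(t^3 - t) = 36.
        Var[W] = n(n+1)(2n+1)/24 - sum(t^3-t)/48 = 3036/24 - 36/48 = 125.75.
        z = (W - E[W]) / sqrt(Var[W]) = (24.5 - 33) / 11.2138 = -0.7580.
        Two-sided p = 2*Phi(z) = 0.448455.
Step 6: alpha = 0.1. fail to reject H0.

W+ = 24.5, W- = 41.5, W = min = 24.5, p = 0.448455, fail to reject H0.


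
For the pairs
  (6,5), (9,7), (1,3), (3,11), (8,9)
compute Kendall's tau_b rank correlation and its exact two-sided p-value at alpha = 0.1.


Step 1: Enumerate the 10 unordered pairs (i,j) with i<j and classify each by sign(x_j-x_i) * sign(y_j-y_i).
  (1,2):dx=+3,dy=+2->C; (1,3):dx=-5,dy=-2->C; (1,4):dx=-3,dy=+6->D; (1,5):dx=+2,dy=+4->C
  (2,3):dx=-8,dy=-4->C; (2,4):dx=-6,dy=+4->D; (2,5):dx=-1,dy=+2->D; (3,4):dx=+2,dy=+8->C
  (3,5):dx=+7,dy=+6->C; (4,5):dx=+5,dy=-2->D
Step 2: C = 6, D = 4, total pairs = 10.
Step 3: tau = (C - D)/(n(n-1)/2) = (6 - 4)/10 = 0.200000.
Step 4: Exact two-sided p-value (enumerate n! = 120 permutations of y under H0): p = 0.816667.
Step 5: alpha = 0.1. fail to reject H0.

tau_b = 0.2000 (C=6, D=4), p = 0.816667, fail to reject H0.


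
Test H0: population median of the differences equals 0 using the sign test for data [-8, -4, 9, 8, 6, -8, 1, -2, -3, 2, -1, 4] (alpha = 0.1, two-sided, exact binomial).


Step 1: Discard zero differences. Original n = 12; n_eff = number of nonzero differences = 12.
Nonzero differences (with sign): -8, -4, +9, +8, +6, -8, +1, -2, -3, +2, -1, +4
Step 2: Count signs: positive = 6, negative = 6.
Step 3: Under H0: P(positive) = 0.5, so the number of positives S ~ Bin(12, 0.5).
Step 4: Two-sided exact p-value = sum of Bin(12,0.5) probabilities at or below the observed probability = 1.000000.
Step 5: alpha = 0.1. fail to reject H0.

n_eff = 12, pos = 6, neg = 6, p = 1.000000, fail to reject H0.


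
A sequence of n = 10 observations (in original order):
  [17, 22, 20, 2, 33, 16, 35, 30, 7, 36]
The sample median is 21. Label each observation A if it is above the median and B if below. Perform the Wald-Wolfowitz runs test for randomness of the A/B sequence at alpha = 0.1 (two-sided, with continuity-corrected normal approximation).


Step 1: Compute median = 21; label A = above, B = below.
Labels in order: BABBABAABA  (n_A = 5, n_B = 5)
Step 2: Count runs R = 8.
Step 3: Under H0 (random ordering), E[R] = 2*n_A*n_B/(n_A+n_B) + 1 = 2*5*5/10 + 1 = 6.0000.
        Var[R] = 2*n_A*n_B*(2*n_A*n_B - n_A - n_B) / ((n_A+n_B)^2 * (n_A+n_B-1)) = 2000/900 = 2.2222.
        SD[R] = 1.4907.
Step 4: Continuity-corrected z = (R - 0.5 - E[R]) / SD[R] = (8 - 0.5 - 6.0000) / 1.4907 = 1.0062.
Step 5: Two-sided p-value via normal approximation = 2*(1 - Phi(|z|)) = 0.314305.
Step 6: alpha = 0.1. fail to reject H0.

R = 8, z = 1.0062, p = 0.314305, fail to reject H0.


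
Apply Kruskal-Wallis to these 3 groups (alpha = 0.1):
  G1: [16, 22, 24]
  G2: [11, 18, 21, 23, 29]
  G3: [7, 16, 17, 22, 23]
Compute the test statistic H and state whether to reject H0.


Step 1: Combine all N = 13 observations and assign midranks.
sorted (value, group, rank): (7,G3,1), (11,G2,2), (16,G1,3.5), (16,G3,3.5), (17,G3,5), (18,G2,6), (21,G2,7), (22,G1,8.5), (22,G3,8.5), (23,G2,10.5), (23,G3,10.5), (24,G1,12), (29,G2,13)
Step 2: Sum ranks within each group.
R_1 = 24 (n_1 = 3)
R_2 = 38.5 (n_2 = 5)
R_3 = 28.5 (n_3 = 5)
Step 3: H = 12/(N(N+1)) * sum(R_i^2/n_i) - 3(N+1)
     = 12/(13*14) * (24^2/3 + 38.5^2/5 + 28.5^2/5) - 3*14
     = 0.065934 * 650.9 - 42
     = 0.916484.
Step 4: Ties present; correction factor C = 1 - 18/(13^3 - 13) = 0.991758. Corrected H = 0.916484 / 0.991758 = 0.924100.
Step 5: Under H0, H ~ chi^2(2); p-value = 0.629991.
Step 6: alpha = 0.1. fail to reject H0.

H = 0.9241, df = 2, p = 0.629991, fail to reject H0.


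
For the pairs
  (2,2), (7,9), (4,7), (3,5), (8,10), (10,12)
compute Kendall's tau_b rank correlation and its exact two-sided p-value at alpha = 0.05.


Step 1: Enumerate the 15 unordered pairs (i,j) with i<j and classify each by sign(x_j-x_i) * sign(y_j-y_i).
  (1,2):dx=+5,dy=+7->C; (1,3):dx=+2,dy=+5->C; (1,4):dx=+1,dy=+3->C; (1,5):dx=+6,dy=+8->C
  (1,6):dx=+8,dy=+10->C; (2,3):dx=-3,dy=-2->C; (2,4):dx=-4,dy=-4->C; (2,5):dx=+1,dy=+1->C
  (2,6):dx=+3,dy=+3->C; (3,4):dx=-1,dy=-2->C; (3,5):dx=+4,dy=+3->C; (3,6):dx=+6,dy=+5->C
  (4,5):dx=+5,dy=+5->C; (4,6):dx=+7,dy=+7->C; (5,6):dx=+2,dy=+2->C
Step 2: C = 15, D = 0, total pairs = 15.
Step 3: tau = (C - D)/(n(n-1)/2) = (15 - 0)/15 = 1.000000.
Step 4: Exact two-sided p-value (enumerate n! = 720 permutations of y under H0): p = 0.002778.
Step 5: alpha = 0.05. reject H0.

tau_b = 1.0000 (C=15, D=0), p = 0.002778, reject H0.


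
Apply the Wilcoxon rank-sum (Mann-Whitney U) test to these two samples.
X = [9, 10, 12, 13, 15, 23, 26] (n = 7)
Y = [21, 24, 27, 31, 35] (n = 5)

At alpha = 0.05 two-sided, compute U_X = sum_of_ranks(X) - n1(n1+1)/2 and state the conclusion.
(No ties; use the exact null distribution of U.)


Step 1: Combine and sort all 12 observations; assign midranks.
sorted (value, group): (9,X), (10,X), (12,X), (13,X), (15,X), (21,Y), (23,X), (24,Y), (26,X), (27,Y), (31,Y), (35,Y)
ranks: 9->1, 10->2, 12->3, 13->4, 15->5, 21->6, 23->7, 24->8, 26->9, 27->10, 31->11, 35->12
Step 2: Rank sum for X: R1 = 1 + 2 + 3 + 4 + 5 + 7 + 9 = 31.
Step 3: U_X = R1 - n1(n1+1)/2 = 31 - 7*8/2 = 31 - 28 = 3.
       U_Y = n1*n2 - U_X = 35 - 3 = 32.
Step 4: No ties, so the exact null distribution of U (based on enumerating the C(12,7) = 792 equally likely rank assignments) gives the two-sided p-value.
Step 5: p-value = 0.017677; compare to alpha = 0.05. reject H0.

U_X = 3, p = 0.017677, reject H0 at alpha = 0.05.


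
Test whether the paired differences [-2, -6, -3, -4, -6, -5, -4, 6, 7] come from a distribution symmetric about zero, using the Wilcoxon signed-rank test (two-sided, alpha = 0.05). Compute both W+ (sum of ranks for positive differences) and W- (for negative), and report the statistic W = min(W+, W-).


Step 1: Drop any zero differences (none here) and take |d_i|.
|d| = [2, 6, 3, 4, 6, 5, 4, 6, 7]
Step 2: Midrank |d_i| (ties get averaged ranks).
ranks: |2|->1, |6|->7, |3|->2, |4|->3.5, |6|->7, |5|->5, |4|->3.5, |6|->7, |7|->9
Step 3: Attach original signs; sum ranks with positive sign and with negative sign.
W+ = 7 + 9 = 16
W- = 1 + 7 + 2 + 3.5 + 7 + 5 + 3.5 = 29
(Check: W+ + W- = 45 should equal n(n+1)/2 = 45.)
Step 4: Test statistic W = min(W+, W-) = 16.
Step 5: Ties in |d|, so use the tie-corrected normal approximation.
        E[W] = n(n+1)/4 = 9*10/4 = 22.5.
        Tie groups: |d|=4 (t=2), |d|=6 (t=3); sum(t^3 - t) = 30.
        Var[W] = n(n+1)(2n+1)/24 - sum(t^3-t)/48 = 1710/24 - 30/48 = 70.625.
        z = (W - E[W]) / sqrt(Var[W]) = (16 - 22.5) / 8.4039 = -0.7735.
        Two-sided p = 2*Phi(z) = 0.439254.
Step 6: alpha = 0.05. fail to reject H0.

W+ = 16, W- = 29, W = min = 16, p = 0.439254, fail to reject H0.


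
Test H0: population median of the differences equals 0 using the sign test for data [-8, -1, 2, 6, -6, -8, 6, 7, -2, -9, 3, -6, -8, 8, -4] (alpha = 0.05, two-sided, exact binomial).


Step 1: Discard zero differences. Original n = 15; n_eff = number of nonzero differences = 15.
Nonzero differences (with sign): -8, -1, +2, +6, -6, -8, +6, +7, -2, -9, +3, -6, -8, +8, -4
Step 2: Count signs: positive = 6, negative = 9.
Step 3: Under H0: P(positive) = 0.5, so the number of positives S ~ Bin(15, 0.5).
Step 4: Two-sided exact p-value = sum of Bin(15,0.5) probabilities at or below the observed probability = 0.607239.
Step 5: alpha = 0.05. fail to reject H0.

n_eff = 15, pos = 6, neg = 9, p = 0.607239, fail to reject H0.


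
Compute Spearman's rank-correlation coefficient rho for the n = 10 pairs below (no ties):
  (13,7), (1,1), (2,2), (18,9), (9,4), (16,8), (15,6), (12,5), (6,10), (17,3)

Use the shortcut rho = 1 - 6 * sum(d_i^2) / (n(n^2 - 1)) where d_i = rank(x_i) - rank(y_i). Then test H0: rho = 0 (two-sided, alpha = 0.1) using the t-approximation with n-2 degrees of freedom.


Step 1: Rank x and y separately (midranks; no ties here).
rank(x): 13->6, 1->1, 2->2, 18->10, 9->4, 16->8, 15->7, 12->5, 6->3, 17->9
rank(y): 7->7, 1->1, 2->2, 9->9, 4->4, 8->8, 6->6, 5->5, 10->10, 3->3
Step 2: d_i = R_x(i) - R_y(i); compute d_i^2.
  (6-7)^2=1, (1-1)^2=0, (2-2)^2=0, (10-9)^2=1, (4-4)^2=0, (8-8)^2=0, (7-6)^2=1, (5-5)^2=0, (3-10)^2=49, (9-3)^2=36
sum(d^2) = 88.
Step 3: rho = 1 - 6*88 / (10*(10^2 - 1)) = 1 - 528/990 = 0.466667.
Step 4: Under H0, t = rho * sqrt((n-2)/(1-rho^2)) = 1.4924 ~ t(8).
Step 5: Two-sided p-value from the t-distribution with 8 df = 0.173939.
Step 6: alpha = 0.1. fail to reject H0.

rho = 0.4667, p = 0.173939, fail to reject H0 at alpha = 0.1.


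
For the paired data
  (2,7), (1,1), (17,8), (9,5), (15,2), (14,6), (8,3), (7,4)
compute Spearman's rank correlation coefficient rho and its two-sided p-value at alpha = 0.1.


Step 1: Rank x and y separately (midranks; no ties here).
rank(x): 2->2, 1->1, 17->8, 9->5, 15->7, 14->6, 8->4, 7->3
rank(y): 7->7, 1->1, 8->8, 5->5, 2->2, 6->6, 3->3, 4->4
Step 2: d_i = R_x(i) - R_y(i); compute d_i^2.
  (2-7)^2=25, (1-1)^2=0, (8-8)^2=0, (5-5)^2=0, (7-2)^2=25, (6-6)^2=0, (4-3)^2=1, (3-4)^2=1
sum(d^2) = 52.
Step 3: rho = 1 - 6*52 / (8*(8^2 - 1)) = 1 - 312/504 = 0.380952.
Step 4: Under H0, t = rho * sqrt((n-2)/(1-rho^2)) = 1.0092 ~ t(6).
Step 5: Two-sided p-value from the t-distribution with 6 df = 0.351813.
Step 6: alpha = 0.1. fail to reject H0.

rho = 0.3810, p = 0.351813, fail to reject H0 at alpha = 0.1.


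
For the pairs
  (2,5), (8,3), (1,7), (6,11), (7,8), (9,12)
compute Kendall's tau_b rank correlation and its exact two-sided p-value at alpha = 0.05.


Step 1: Enumerate the 15 unordered pairs (i,j) with i<j and classify each by sign(x_j-x_i) * sign(y_j-y_i).
  (1,2):dx=+6,dy=-2->D; (1,3):dx=-1,dy=+2->D; (1,4):dx=+4,dy=+6->C; (1,5):dx=+5,dy=+3->C
  (1,6):dx=+7,dy=+7->C; (2,3):dx=-7,dy=+4->D; (2,4):dx=-2,dy=+8->D; (2,5):dx=-1,dy=+5->D
  (2,6):dx=+1,dy=+9->C; (3,4):dx=+5,dy=+4->C; (3,5):dx=+6,dy=+1->C; (3,6):dx=+8,dy=+5->C
  (4,5):dx=+1,dy=-3->D; (4,6):dx=+3,dy=+1->C; (5,6):dx=+2,dy=+4->C
Step 2: C = 9, D = 6, total pairs = 15.
Step 3: tau = (C - D)/(n(n-1)/2) = (9 - 6)/15 = 0.200000.
Step 4: Exact two-sided p-value (enumerate n! = 720 permutations of y under H0): p = 0.719444.
Step 5: alpha = 0.05. fail to reject H0.

tau_b = 0.2000 (C=9, D=6), p = 0.719444, fail to reject H0.


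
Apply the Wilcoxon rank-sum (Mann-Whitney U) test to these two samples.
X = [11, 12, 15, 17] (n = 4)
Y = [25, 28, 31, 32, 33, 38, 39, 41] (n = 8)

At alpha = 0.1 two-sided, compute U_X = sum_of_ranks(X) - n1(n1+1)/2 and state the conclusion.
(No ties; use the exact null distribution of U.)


Step 1: Combine and sort all 12 observations; assign midranks.
sorted (value, group): (11,X), (12,X), (15,X), (17,X), (25,Y), (28,Y), (31,Y), (32,Y), (33,Y), (38,Y), (39,Y), (41,Y)
ranks: 11->1, 12->2, 15->3, 17->4, 25->5, 28->6, 31->7, 32->8, 33->9, 38->10, 39->11, 41->12
Step 2: Rank sum for X: R1 = 1 + 2 + 3 + 4 = 10.
Step 3: U_X = R1 - n1(n1+1)/2 = 10 - 4*5/2 = 10 - 10 = 0.
       U_Y = n1*n2 - U_X = 32 - 0 = 32.
Step 4: No ties, so the exact null distribution of U (based on enumerating the C(12,4) = 495 equally likely rank assignments) gives the two-sided p-value.
Step 5: p-value = 0.004040; compare to alpha = 0.1. reject H0.

U_X = 0, p = 0.004040, reject H0 at alpha = 0.1.


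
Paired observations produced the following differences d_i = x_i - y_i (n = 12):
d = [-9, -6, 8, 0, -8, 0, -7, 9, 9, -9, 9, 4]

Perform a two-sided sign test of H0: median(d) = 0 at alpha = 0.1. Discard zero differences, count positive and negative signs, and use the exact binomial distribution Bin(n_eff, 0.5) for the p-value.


Step 1: Discard zero differences. Original n = 12; n_eff = number of nonzero differences = 10.
Nonzero differences (with sign): -9, -6, +8, -8, -7, +9, +9, -9, +9, +4
Step 2: Count signs: positive = 5, negative = 5.
Step 3: Under H0: P(positive) = 0.5, so the number of positives S ~ Bin(10, 0.5).
Step 4: Two-sided exact p-value = sum of Bin(10,0.5) probabilities at or below the observed probability = 1.000000.
Step 5: alpha = 0.1. fail to reject H0.

n_eff = 10, pos = 5, neg = 5, p = 1.000000, fail to reject H0.


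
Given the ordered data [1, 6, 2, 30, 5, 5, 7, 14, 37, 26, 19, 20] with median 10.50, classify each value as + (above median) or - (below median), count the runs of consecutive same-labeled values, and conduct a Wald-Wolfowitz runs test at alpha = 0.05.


Step 1: Compute median = 10.50; label A = above, B = below.
Labels in order: BBBABBBAAAAA  (n_A = 6, n_B = 6)
Step 2: Count runs R = 4.
Step 3: Under H0 (random ordering), E[R] = 2*n_A*n_B/(n_A+n_B) + 1 = 2*6*6/12 + 1 = 7.0000.
        Var[R] = 2*n_A*n_B*(2*n_A*n_B - n_A - n_B) / ((n_A+n_B)^2 * (n_A+n_B-1)) = 4320/1584 = 2.7273.
        SD[R] = 1.6514.
Step 4: Continuity-corrected z = (R + 0.5 - E[R]) / SD[R] = (4 + 0.5 - 7.0000) / 1.6514 = -1.5138.
Step 5: Two-sided p-value via normal approximation = 2*(1 - Phi(|z|)) = 0.130070.
Step 6: alpha = 0.05. fail to reject H0.

R = 4, z = -1.5138, p = 0.130070, fail to reject H0.


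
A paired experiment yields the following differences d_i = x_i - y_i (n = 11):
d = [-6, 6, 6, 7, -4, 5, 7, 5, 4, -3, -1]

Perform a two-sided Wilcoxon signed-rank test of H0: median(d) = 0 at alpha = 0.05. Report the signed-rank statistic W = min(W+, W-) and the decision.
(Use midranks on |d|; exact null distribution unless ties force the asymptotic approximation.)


Step 1: Drop any zero differences (none here) and take |d_i|.
|d| = [6, 6, 6, 7, 4, 5, 7, 5, 4, 3, 1]
Step 2: Midrank |d_i| (ties get averaged ranks).
ranks: |6|->8, |6|->8, |6|->8, |7|->10.5, |4|->3.5, |5|->5.5, |7|->10.5, |5|->5.5, |4|->3.5, |3|->2, |1|->1
Step 3: Attach original signs; sum ranks with positive sign and with negative sign.
W+ = 8 + 8 + 10.5 + 5.5 + 10.5 + 5.5 + 3.5 = 51.5
W- = 8 + 3.5 + 2 + 1 = 14.5
(Check: W+ + W- = 66 should equal n(n+1)/2 = 66.)
Step 4: Test statistic W = min(W+, W-) = 14.5.
Step 5: Ties in |d|, so use the tie-corrected normal approximation.
        E[W] = n(n+1)/4 = 11*12/4 = 33.
        Tie groups: |d|=4 (t=2), |d|=5 (t=2), |d|=6 (t=3), |d|=7 (t=2); sum(t^3 - t) = 42.
        Var[W] = n(n+1)(2n+1)/24 - sum(t^3-t)/48 = 3036/24 - 42/48 = 125.625.
        z = (W - E[W]) / sqrt(Var[W]) = (14.5 - 33) / 11.2083 = -1.6506.
        Two-sided p = 2*Phi(z) = 0.098827.
Step 6: alpha = 0.05. fail to reject H0.

W+ = 51.5, W- = 14.5, W = min = 14.5, p = 0.098827, fail to reject H0.


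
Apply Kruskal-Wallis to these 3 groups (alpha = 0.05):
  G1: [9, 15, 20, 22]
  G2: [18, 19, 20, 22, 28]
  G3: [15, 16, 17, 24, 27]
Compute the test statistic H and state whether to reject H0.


Step 1: Combine all N = 14 observations and assign midranks.
sorted (value, group, rank): (9,G1,1), (15,G1,2.5), (15,G3,2.5), (16,G3,4), (17,G3,5), (18,G2,6), (19,G2,7), (20,G1,8.5), (20,G2,8.5), (22,G1,10.5), (22,G2,10.5), (24,G3,12), (27,G3,13), (28,G2,14)
Step 2: Sum ranks within each group.
R_1 = 22.5 (n_1 = 4)
R_2 = 46 (n_2 = 5)
R_3 = 36.5 (n_3 = 5)
Step 3: H = 12/(N(N+1)) * sum(R_i^2/n_i) - 3(N+1)
     = 12/(14*15) * (22.5^2/4 + 46^2/5 + 36.5^2/5) - 3*15
     = 0.057143 * 816.212 - 45
     = 1.640714.
Step 4: Ties present; correction factor C = 1 - 18/(14^3 - 14) = 0.993407. Corrected H = 1.640714 / 0.993407 = 1.651604.
Step 5: Under H0, H ~ chi^2(2); p-value = 0.437884.
Step 6: alpha = 0.05. fail to reject H0.

H = 1.6516, df = 2, p = 0.437884, fail to reject H0.


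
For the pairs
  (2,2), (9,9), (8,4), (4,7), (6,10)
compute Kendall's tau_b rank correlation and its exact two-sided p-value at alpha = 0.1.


Step 1: Enumerate the 10 unordered pairs (i,j) with i<j and classify each by sign(x_j-x_i) * sign(y_j-y_i).
  (1,2):dx=+7,dy=+7->C; (1,3):dx=+6,dy=+2->C; (1,4):dx=+2,dy=+5->C; (1,5):dx=+4,dy=+8->C
  (2,3):dx=-1,dy=-5->C; (2,4):dx=-5,dy=-2->C; (2,5):dx=-3,dy=+1->D; (3,4):dx=-4,dy=+3->D
  (3,5):dx=-2,dy=+6->D; (4,5):dx=+2,dy=+3->C
Step 2: C = 7, D = 3, total pairs = 10.
Step 3: tau = (C - D)/(n(n-1)/2) = (7 - 3)/10 = 0.400000.
Step 4: Exact two-sided p-value (enumerate n! = 120 permutations of y under H0): p = 0.483333.
Step 5: alpha = 0.1. fail to reject H0.

tau_b = 0.4000 (C=7, D=3), p = 0.483333, fail to reject H0.


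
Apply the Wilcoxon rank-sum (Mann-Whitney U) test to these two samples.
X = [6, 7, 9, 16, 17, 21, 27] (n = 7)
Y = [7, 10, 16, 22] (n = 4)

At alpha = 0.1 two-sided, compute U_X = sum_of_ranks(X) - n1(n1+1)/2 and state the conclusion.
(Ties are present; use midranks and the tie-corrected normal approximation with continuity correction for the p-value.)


Step 1: Combine and sort all 11 observations; assign midranks.
sorted (value, group): (6,X), (7,X), (7,Y), (9,X), (10,Y), (16,X), (16,Y), (17,X), (21,X), (22,Y), (27,X)
ranks: 6->1, 7->2.5, 7->2.5, 9->4, 10->5, 16->6.5, 16->6.5, 17->8, 21->9, 22->10, 27->11
Step 2: Rank sum for X: R1 = 1 + 2.5 + 4 + 6.5 + 8 + 9 + 11 = 42.
Step 3: U_X = R1 - n1(n1+1)/2 = 42 - 7*8/2 = 42 - 28 = 14.
       U_Y = n1*n2 - U_X = 28 - 14 = 14.
Step 4: Ties are present, so use the tie-corrected normal approximation (with continuity correction) for the p-value.
Step 5: p-value = 1.000000; compare to alpha = 0.1. fail to reject H0.

U_X = 14, p = 1.000000, fail to reject H0 at alpha = 0.1.


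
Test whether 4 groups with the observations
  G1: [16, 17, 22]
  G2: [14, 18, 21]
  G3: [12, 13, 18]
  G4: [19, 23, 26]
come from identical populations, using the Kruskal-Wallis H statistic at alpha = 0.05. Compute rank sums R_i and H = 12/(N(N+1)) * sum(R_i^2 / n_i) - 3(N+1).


Step 1: Combine all N = 12 observations and assign midranks.
sorted (value, group, rank): (12,G3,1), (13,G3,2), (14,G2,3), (16,G1,4), (17,G1,5), (18,G2,6.5), (18,G3,6.5), (19,G4,8), (21,G2,9), (22,G1,10), (23,G4,11), (26,G4,12)
Step 2: Sum ranks within each group.
R_1 = 19 (n_1 = 3)
R_2 = 18.5 (n_2 = 3)
R_3 = 9.5 (n_3 = 3)
R_4 = 31 (n_4 = 3)
Step 3: H = 12/(N(N+1)) * sum(R_i^2/n_i) - 3(N+1)
     = 12/(12*13) * (19^2/3 + 18.5^2/3 + 9.5^2/3 + 31^2/3) - 3*13
     = 0.076923 * 584.833 - 39
     = 5.987179.
Step 4: Ties present; correction factor C = 1 - 6/(12^3 - 12) = 0.996503. Corrected H = 5.987179 / 0.996503 = 6.008187.
Step 5: Under H0, H ~ chi^2(3); p-value = 0.111213.
Step 6: alpha = 0.05. fail to reject H0.

H = 6.0082, df = 3, p = 0.111213, fail to reject H0.


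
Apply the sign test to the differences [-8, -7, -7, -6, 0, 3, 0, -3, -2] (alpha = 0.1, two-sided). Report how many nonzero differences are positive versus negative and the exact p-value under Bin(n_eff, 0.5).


Step 1: Discard zero differences. Original n = 9; n_eff = number of nonzero differences = 7.
Nonzero differences (with sign): -8, -7, -7, -6, +3, -3, -2
Step 2: Count signs: positive = 1, negative = 6.
Step 3: Under H0: P(positive) = 0.5, so the number of positives S ~ Bin(7, 0.5).
Step 4: Two-sided exact p-value = sum of Bin(7,0.5) probabilities at or below the observed probability = 0.125000.
Step 5: alpha = 0.1. fail to reject H0.

n_eff = 7, pos = 1, neg = 6, p = 0.125000, fail to reject H0.


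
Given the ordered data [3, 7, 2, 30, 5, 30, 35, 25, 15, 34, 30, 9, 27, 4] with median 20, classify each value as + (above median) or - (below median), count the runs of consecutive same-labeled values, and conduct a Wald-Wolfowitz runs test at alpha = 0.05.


Step 1: Compute median = 20; label A = above, B = below.
Labels in order: BBBABAAABAABAB  (n_A = 7, n_B = 7)
Step 2: Count runs R = 9.
Step 3: Under H0 (random ordering), E[R] = 2*n_A*n_B/(n_A+n_B) + 1 = 2*7*7/14 + 1 = 8.0000.
        Var[R] = 2*n_A*n_B*(2*n_A*n_B - n_A - n_B) / ((n_A+n_B)^2 * (n_A+n_B-1)) = 8232/2548 = 3.2308.
        SD[R] = 1.7974.
Step 4: Continuity-corrected z = (R - 0.5 - E[R]) / SD[R] = (9 - 0.5 - 8.0000) / 1.7974 = 0.2782.
Step 5: Two-sided p-value via normal approximation = 2*(1 - Phi(|z|)) = 0.780879.
Step 6: alpha = 0.05. fail to reject H0.

R = 9, z = 0.2782, p = 0.780879, fail to reject H0.


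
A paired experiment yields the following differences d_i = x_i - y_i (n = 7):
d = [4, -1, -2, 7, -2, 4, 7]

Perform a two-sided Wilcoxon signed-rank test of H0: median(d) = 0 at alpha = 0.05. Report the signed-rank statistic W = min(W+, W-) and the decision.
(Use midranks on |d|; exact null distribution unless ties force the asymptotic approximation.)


Step 1: Drop any zero differences (none here) and take |d_i|.
|d| = [4, 1, 2, 7, 2, 4, 7]
Step 2: Midrank |d_i| (ties get averaged ranks).
ranks: |4|->4.5, |1|->1, |2|->2.5, |7|->6.5, |2|->2.5, |4|->4.5, |7|->6.5
Step 3: Attach original signs; sum ranks with positive sign and with negative sign.
W+ = 4.5 + 6.5 + 4.5 + 6.5 = 22
W- = 1 + 2.5 + 2.5 = 6
(Check: W+ + W- = 28 should equal n(n+1)/2 = 28.)
Step 4: Test statistic W = min(W+, W-) = 6.
Step 5: Ties in |d|, so use the tie-corrected normal approximation.
        E[W] = n(n+1)/4 = 7*8/4 = 14.
        Tie groups: |d|=2 (t=2), |d|=4 (t=2), |d|=7 (t=2); sum(t^3 - t) = 18.
        Var[W] = n(n+1)(2n+1)/24 - sum(t^3-t)/48 = 840/24 - 18/48 = 34.625.
        z = (W - E[W]) / sqrt(Var[W]) = (6 - 14) / 5.8843 = -1.3595.
        Two-sided p = 2*Phi(z) = 0.173972.
Step 6: alpha = 0.05. fail to reject H0.

W+ = 22, W- = 6, W = min = 6, p = 0.173972, fail to reject H0.


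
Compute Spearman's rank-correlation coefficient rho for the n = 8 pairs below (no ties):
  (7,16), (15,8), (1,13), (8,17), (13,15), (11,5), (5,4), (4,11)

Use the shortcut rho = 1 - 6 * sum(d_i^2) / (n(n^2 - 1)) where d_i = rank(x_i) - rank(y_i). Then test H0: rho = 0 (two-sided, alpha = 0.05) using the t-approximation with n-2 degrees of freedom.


Step 1: Rank x and y separately (midranks; no ties here).
rank(x): 7->4, 15->8, 1->1, 8->5, 13->7, 11->6, 5->3, 4->2
rank(y): 16->7, 8->3, 13->5, 17->8, 15->6, 5->2, 4->1, 11->4
Step 2: d_i = R_x(i) - R_y(i); compute d_i^2.
  (4-7)^2=9, (8-3)^2=25, (1-5)^2=16, (5-8)^2=9, (7-6)^2=1, (6-2)^2=16, (3-1)^2=4, (2-4)^2=4
sum(d^2) = 84.
Step 3: rho = 1 - 6*84 / (8*(8^2 - 1)) = 1 - 504/504 = 0.000000.
Step 4: Under H0, t = rho * sqrt((n-2)/(1-rho^2)) = 0.0000 ~ t(6).
Step 5: Two-sided p-value from the t-distribution with 6 df = 1.000000.
Step 6: alpha = 0.05. fail to reject H0.

rho = 0.0000, p = 1.000000, fail to reject H0 at alpha = 0.05.


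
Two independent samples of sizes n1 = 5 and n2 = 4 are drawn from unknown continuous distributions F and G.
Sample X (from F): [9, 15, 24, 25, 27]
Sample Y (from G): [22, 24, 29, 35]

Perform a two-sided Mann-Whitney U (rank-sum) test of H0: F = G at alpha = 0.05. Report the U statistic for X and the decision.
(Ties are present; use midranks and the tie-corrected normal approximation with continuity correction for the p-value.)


Step 1: Combine and sort all 9 observations; assign midranks.
sorted (value, group): (9,X), (15,X), (22,Y), (24,X), (24,Y), (25,X), (27,X), (29,Y), (35,Y)
ranks: 9->1, 15->2, 22->3, 24->4.5, 24->4.5, 25->6, 27->7, 29->8, 35->9
Step 2: Rank sum for X: R1 = 1 + 2 + 4.5 + 6 + 7 = 20.5.
Step 3: U_X = R1 - n1(n1+1)/2 = 20.5 - 5*6/2 = 20.5 - 15 = 5.5.
       U_Y = n1*n2 - U_X = 20 - 5.5 = 14.5.
Step 4: Ties are present, so use the tie-corrected normal approximation (with continuity correction) for the p-value.
Step 5: p-value = 0.325163; compare to alpha = 0.05. fail to reject H0.

U_X = 5.5, p = 0.325163, fail to reject H0 at alpha = 0.05.


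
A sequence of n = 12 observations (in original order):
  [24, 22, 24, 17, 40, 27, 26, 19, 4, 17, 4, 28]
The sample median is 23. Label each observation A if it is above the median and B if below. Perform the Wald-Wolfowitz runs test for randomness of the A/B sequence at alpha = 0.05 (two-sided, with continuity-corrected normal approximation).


Step 1: Compute median = 23; label A = above, B = below.
Labels in order: ABABAAABBBBA  (n_A = 6, n_B = 6)
Step 2: Count runs R = 7.
Step 3: Under H0 (random ordering), E[R] = 2*n_A*n_B/(n_A+n_B) + 1 = 2*6*6/12 + 1 = 7.0000.
        Var[R] = 2*n_A*n_B*(2*n_A*n_B - n_A - n_B) / ((n_A+n_B)^2 * (n_A+n_B-1)) = 4320/1584 = 2.7273.
        SD[R] = 1.6514.
Step 4: R = E[R], so z = 0 with no continuity correction.
Step 5: Two-sided p-value via normal approximation = 2*(1 - Phi(|z|)) = 1.000000.
Step 6: alpha = 0.05. fail to reject H0.

R = 7, z = 0.0000, p = 1.000000, fail to reject H0.


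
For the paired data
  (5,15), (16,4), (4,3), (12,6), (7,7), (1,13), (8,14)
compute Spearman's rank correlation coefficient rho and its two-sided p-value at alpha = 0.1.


Step 1: Rank x and y separately (midranks; no ties here).
rank(x): 5->3, 16->7, 4->2, 12->6, 7->4, 1->1, 8->5
rank(y): 15->7, 4->2, 3->1, 6->3, 7->4, 13->5, 14->6
Step 2: d_i = R_x(i) - R_y(i); compute d_i^2.
  (3-7)^2=16, (7-2)^2=25, (2-1)^2=1, (6-3)^2=9, (4-4)^2=0, (1-5)^2=16, (5-6)^2=1
sum(d^2) = 68.
Step 3: rho = 1 - 6*68 / (7*(7^2 - 1)) = 1 - 408/336 = -0.214286.
Step 4: Under H0, t = rho * sqrt((n-2)/(1-rho^2)) = -0.4906 ~ t(5).
Step 5: Two-sided p-value from the t-distribution with 5 df = 0.644512.
Step 6: alpha = 0.1. fail to reject H0.

rho = -0.2143, p = 0.644512, fail to reject H0 at alpha = 0.1.


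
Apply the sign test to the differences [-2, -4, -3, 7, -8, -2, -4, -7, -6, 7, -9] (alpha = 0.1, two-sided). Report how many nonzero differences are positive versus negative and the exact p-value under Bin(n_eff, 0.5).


Step 1: Discard zero differences. Original n = 11; n_eff = number of nonzero differences = 11.
Nonzero differences (with sign): -2, -4, -3, +7, -8, -2, -4, -7, -6, +7, -9
Step 2: Count signs: positive = 2, negative = 9.
Step 3: Under H0: P(positive) = 0.5, so the number of positives S ~ Bin(11, 0.5).
Step 4: Two-sided exact p-value = sum of Bin(11,0.5) probabilities at or below the observed probability = 0.065430.
Step 5: alpha = 0.1. reject H0.

n_eff = 11, pos = 2, neg = 9, p = 0.065430, reject H0.


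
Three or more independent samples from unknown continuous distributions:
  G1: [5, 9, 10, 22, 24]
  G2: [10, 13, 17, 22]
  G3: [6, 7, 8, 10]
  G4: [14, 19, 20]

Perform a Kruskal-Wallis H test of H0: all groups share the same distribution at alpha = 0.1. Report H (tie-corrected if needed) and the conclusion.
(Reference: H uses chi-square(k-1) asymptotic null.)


Step 1: Combine all N = 16 observations and assign midranks.
sorted (value, group, rank): (5,G1,1), (6,G3,2), (7,G3,3), (8,G3,4), (9,G1,5), (10,G1,7), (10,G2,7), (10,G3,7), (13,G2,9), (14,G4,10), (17,G2,11), (19,G4,12), (20,G4,13), (22,G1,14.5), (22,G2,14.5), (24,G1,16)
Step 2: Sum ranks within each group.
R_1 = 43.5 (n_1 = 5)
R_2 = 41.5 (n_2 = 4)
R_3 = 16 (n_3 = 4)
R_4 = 35 (n_4 = 3)
Step 3: H = 12/(N(N+1)) * sum(R_i^2/n_i) - 3(N+1)
     = 12/(16*17) * (43.5^2/5 + 41.5^2/4 + 16^2/4 + 35^2/3) - 3*17
     = 0.044118 * 1281.35 - 51
     = 5.529963.
Step 4: Ties present; correction factor C = 1 - 30/(16^3 - 16) = 0.992647. Corrected H = 5.529963 / 0.992647 = 5.570926.
Step 5: Under H0, H ~ chi^2(3); p-value = 0.134457.
Step 6: alpha = 0.1. fail to reject H0.

H = 5.5709, df = 3, p = 0.134457, fail to reject H0.


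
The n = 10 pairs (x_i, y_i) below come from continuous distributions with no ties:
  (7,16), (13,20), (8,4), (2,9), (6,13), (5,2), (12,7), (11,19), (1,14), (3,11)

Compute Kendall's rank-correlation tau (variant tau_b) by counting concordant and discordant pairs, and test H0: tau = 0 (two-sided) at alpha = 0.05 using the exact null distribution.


Step 1: Enumerate the 45 unordered pairs (i,j) with i<j and classify each by sign(x_j-x_i) * sign(y_j-y_i).
  (1,2):dx=+6,dy=+4->C; (1,3):dx=+1,dy=-12->D; (1,4):dx=-5,dy=-7->C; (1,5):dx=-1,dy=-3->C
  (1,6):dx=-2,dy=-14->C; (1,7):dx=+5,dy=-9->D; (1,8):dx=+4,dy=+3->C; (1,9):dx=-6,dy=-2->C
  (1,10):dx=-4,dy=-5->C; (2,3):dx=-5,dy=-16->C; (2,4):dx=-11,dy=-11->C; (2,5):dx=-7,dy=-7->C
  (2,6):dx=-8,dy=-18->C; (2,7):dx=-1,dy=-13->C; (2,8):dx=-2,dy=-1->C; (2,9):dx=-12,dy=-6->C
  (2,10):dx=-10,dy=-9->C; (3,4):dx=-6,dy=+5->D; (3,5):dx=-2,dy=+9->D; (3,6):dx=-3,dy=-2->C
  (3,7):dx=+4,dy=+3->C; (3,8):dx=+3,dy=+15->C; (3,9):dx=-7,dy=+10->D; (3,10):dx=-5,dy=+7->D
  (4,5):dx=+4,dy=+4->C; (4,6):dx=+3,dy=-7->D; (4,7):dx=+10,dy=-2->D; (4,8):dx=+9,dy=+10->C
  (4,9):dx=-1,dy=+5->D; (4,10):dx=+1,dy=+2->C; (5,6):dx=-1,dy=-11->C; (5,7):dx=+6,dy=-6->D
  (5,8):dx=+5,dy=+6->C; (5,9):dx=-5,dy=+1->D; (5,10):dx=-3,dy=-2->C; (6,7):dx=+7,dy=+5->C
  (6,8):dx=+6,dy=+17->C; (6,9):dx=-4,dy=+12->D; (6,10):dx=-2,dy=+9->D; (7,8):dx=-1,dy=+12->D
  (7,9):dx=-11,dy=+7->D; (7,10):dx=-9,dy=+4->D; (8,9):dx=-10,dy=-5->C; (8,10):dx=-8,dy=-8->C
  (9,10):dx=+2,dy=-3->D
Step 2: C = 28, D = 17, total pairs = 45.
Step 3: tau = (C - D)/(n(n-1)/2) = (28 - 17)/45 = 0.244444.
Step 4: Exact two-sided p-value (enumerate n! = 3628800 permutations of y under H0): p = 0.380720.
Step 5: alpha = 0.05. fail to reject H0.

tau_b = 0.2444 (C=28, D=17), p = 0.380720, fail to reject H0.


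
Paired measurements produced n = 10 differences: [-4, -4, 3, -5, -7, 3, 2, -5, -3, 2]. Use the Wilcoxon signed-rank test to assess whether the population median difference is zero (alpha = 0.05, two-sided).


Step 1: Drop any zero differences (none here) and take |d_i|.
|d| = [4, 4, 3, 5, 7, 3, 2, 5, 3, 2]
Step 2: Midrank |d_i| (ties get averaged ranks).
ranks: |4|->6.5, |4|->6.5, |3|->4, |5|->8.5, |7|->10, |3|->4, |2|->1.5, |5|->8.5, |3|->4, |2|->1.5
Step 3: Attach original signs; sum ranks with positive sign and with negative sign.
W+ = 4 + 4 + 1.5 + 1.5 = 11
W- = 6.5 + 6.5 + 8.5 + 10 + 8.5 + 4 = 44
(Check: W+ + W- = 55 should equal n(n+1)/2 = 55.)
Step 4: Test statistic W = min(W+, W-) = 11.
Step 5: Ties in |d|, so use the tie-corrected normal approximation.
        E[W] = n(n+1)/4 = 10*11/4 = 27.5.
        Tie groups: |d|=2 (t=2), |d|=3 (t=3), |d|=4 (t=2), |d|=5 (t=2); sum(t^3 - t) = 42.
        Var[W] = n(n+1)(2n+1)/24 - sum(t^3-t)/48 = 2310/24 - 42/48 = 95.375.
        z = (W - E[W]) / sqrt(Var[W]) = (11 - 27.5) / 9.7660 = -1.6895.
        Two-sided p = 2*Phi(z) = 0.091117.
Step 6: alpha = 0.05. fail to reject H0.

W+ = 11, W- = 44, W = min = 11, p = 0.091117, fail to reject H0.


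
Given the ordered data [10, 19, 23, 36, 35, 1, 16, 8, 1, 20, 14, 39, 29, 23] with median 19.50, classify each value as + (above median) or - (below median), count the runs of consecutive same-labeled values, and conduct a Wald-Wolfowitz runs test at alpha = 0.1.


Step 1: Compute median = 19.50; label A = above, B = below.
Labels in order: BBAAABBBBABAAA  (n_A = 7, n_B = 7)
Step 2: Count runs R = 6.
Step 3: Under H0 (random ordering), E[R] = 2*n_A*n_B/(n_A+n_B) + 1 = 2*7*7/14 + 1 = 8.0000.
        Var[R] = 2*n_A*n_B*(2*n_A*n_B - n_A - n_B) / ((n_A+n_B)^2 * (n_A+n_B-1)) = 8232/2548 = 3.2308.
        SD[R] = 1.7974.
Step 4: Continuity-corrected z = (R + 0.5 - E[R]) / SD[R] = (6 + 0.5 - 8.0000) / 1.7974 = -0.8345.
Step 5: Two-sided p-value via normal approximation = 2*(1 - Phi(|z|)) = 0.403986.
Step 6: alpha = 0.1. fail to reject H0.

R = 6, z = -0.8345, p = 0.403986, fail to reject H0.


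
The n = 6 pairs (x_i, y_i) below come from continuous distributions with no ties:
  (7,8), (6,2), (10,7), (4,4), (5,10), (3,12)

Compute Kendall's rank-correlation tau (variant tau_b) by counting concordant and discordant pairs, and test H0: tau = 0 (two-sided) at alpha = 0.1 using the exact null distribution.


Step 1: Enumerate the 15 unordered pairs (i,j) with i<j and classify each by sign(x_j-x_i) * sign(y_j-y_i).
  (1,2):dx=-1,dy=-6->C; (1,3):dx=+3,dy=-1->D; (1,4):dx=-3,dy=-4->C; (1,5):dx=-2,dy=+2->D
  (1,6):dx=-4,dy=+4->D; (2,3):dx=+4,dy=+5->C; (2,4):dx=-2,dy=+2->D; (2,5):dx=-1,dy=+8->D
  (2,6):dx=-3,dy=+10->D; (3,4):dx=-6,dy=-3->C; (3,5):dx=-5,dy=+3->D; (3,6):dx=-7,dy=+5->D
  (4,5):dx=+1,dy=+6->C; (4,6):dx=-1,dy=+8->D; (5,6):dx=-2,dy=+2->D
Step 2: C = 5, D = 10, total pairs = 15.
Step 3: tau = (C - D)/(n(n-1)/2) = (5 - 10)/15 = -0.333333.
Step 4: Exact two-sided p-value (enumerate n! = 720 permutations of y under H0): p = 0.469444.
Step 5: alpha = 0.1. fail to reject H0.

tau_b = -0.3333 (C=5, D=10), p = 0.469444, fail to reject H0.


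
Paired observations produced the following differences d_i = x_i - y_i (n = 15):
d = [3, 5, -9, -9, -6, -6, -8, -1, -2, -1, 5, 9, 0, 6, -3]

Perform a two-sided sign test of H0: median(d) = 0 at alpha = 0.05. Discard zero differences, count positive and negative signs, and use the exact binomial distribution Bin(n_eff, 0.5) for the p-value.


Step 1: Discard zero differences. Original n = 15; n_eff = number of nonzero differences = 14.
Nonzero differences (with sign): +3, +5, -9, -9, -6, -6, -8, -1, -2, -1, +5, +9, +6, -3
Step 2: Count signs: positive = 5, negative = 9.
Step 3: Under H0: P(positive) = 0.5, so the number of positives S ~ Bin(14, 0.5).
Step 4: Two-sided exact p-value = sum of Bin(14,0.5) probabilities at or below the observed probability = 0.423950.
Step 5: alpha = 0.05. fail to reject H0.

n_eff = 14, pos = 5, neg = 9, p = 0.423950, fail to reject H0.


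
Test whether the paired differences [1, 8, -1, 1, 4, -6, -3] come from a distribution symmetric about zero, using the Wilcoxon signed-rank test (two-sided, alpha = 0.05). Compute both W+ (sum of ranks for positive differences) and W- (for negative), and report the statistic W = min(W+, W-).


Step 1: Drop any zero differences (none here) and take |d_i|.
|d| = [1, 8, 1, 1, 4, 6, 3]
Step 2: Midrank |d_i| (ties get averaged ranks).
ranks: |1|->2, |8|->7, |1|->2, |1|->2, |4|->5, |6|->6, |3|->4
Step 3: Attach original signs; sum ranks with positive sign and with negative sign.
W+ = 2 + 7 + 2 + 5 = 16
W- = 2 + 6 + 4 = 12
(Check: W+ + W- = 28 should equal n(n+1)/2 = 28.)
Step 4: Test statistic W = min(W+, W-) = 12.
Step 5: Ties in |d|, so use the tie-corrected normal approximation.
        E[W] = n(n+1)/4 = 7*8/4 = 14.
        Tie groups: |d|=1 (t=3); sum(t^3 - t) = 24.
        Var[W] = n(n+1)(2n+1)/24 - sum(t^3-t)/48 = 840/24 - 24/48 = 34.5.
        z = (W - E[W]) / sqrt(Var[W]) = (12 - 14) / 5.8737 = -0.3405.
        Two-sided p = 2*Phi(z) = 0.733478.
Step 6: alpha = 0.05. fail to reject H0.

W+ = 16, W- = 12, W = min = 12, p = 0.733478, fail to reject H0.
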